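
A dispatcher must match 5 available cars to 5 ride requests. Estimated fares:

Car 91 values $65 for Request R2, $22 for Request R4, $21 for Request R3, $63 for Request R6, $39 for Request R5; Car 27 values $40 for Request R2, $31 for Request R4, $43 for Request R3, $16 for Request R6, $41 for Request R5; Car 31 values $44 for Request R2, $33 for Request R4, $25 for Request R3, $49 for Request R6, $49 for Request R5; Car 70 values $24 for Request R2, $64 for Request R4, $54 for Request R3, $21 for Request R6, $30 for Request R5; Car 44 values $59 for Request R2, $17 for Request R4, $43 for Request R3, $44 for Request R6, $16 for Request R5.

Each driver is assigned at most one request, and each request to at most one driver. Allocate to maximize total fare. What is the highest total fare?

Max total: $278

Treat this as an assignment problem: match each driver to one request.
Optimal: Car 91→Request R6 ($63), Car 27→Request R3 ($43), Car 31→Request R5 ($49), Car 70→Request R4 ($64), Car 44→Request R2 ($59) — total 63+43+49+64+59 = $278.
Row-greedy (each driver in turn takes its best remaining request) gives $237, worse by 41.
Next-best assignment: Car 91→Request R2, Car 27→Request R3, Car 31→Request R5, Car 70→Request R4, Car 44→Request R6 = $265.
Swapping Car 31↔Car 44 (Car 31→Request R2 $44, Car 44→Request R5 $16) loses 48.
Checked against all permutations: $278 is optimal.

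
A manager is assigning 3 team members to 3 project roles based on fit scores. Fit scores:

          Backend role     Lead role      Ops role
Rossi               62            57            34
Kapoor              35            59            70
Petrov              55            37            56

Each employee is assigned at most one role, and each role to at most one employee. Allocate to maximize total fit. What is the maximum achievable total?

This is the linear assignment problem.
Optimal: Rossi→Lead role (57 pts), Kapoor→Ops role (70 pts), Petrov→Backend role (55 pts) — total 57+70+55 = 182 pts.
Column-greedy (each role in turn goes to its best remaining employee) gives 177 pts, worse by 5.
Swapping Rossi↔Kapoor (Rossi→Ops role 34 pts, Kapoor→Lead role 59 pts) loses 34.
Checked against all permutations: 182 pts is optimal.

Maximum total: 182 pts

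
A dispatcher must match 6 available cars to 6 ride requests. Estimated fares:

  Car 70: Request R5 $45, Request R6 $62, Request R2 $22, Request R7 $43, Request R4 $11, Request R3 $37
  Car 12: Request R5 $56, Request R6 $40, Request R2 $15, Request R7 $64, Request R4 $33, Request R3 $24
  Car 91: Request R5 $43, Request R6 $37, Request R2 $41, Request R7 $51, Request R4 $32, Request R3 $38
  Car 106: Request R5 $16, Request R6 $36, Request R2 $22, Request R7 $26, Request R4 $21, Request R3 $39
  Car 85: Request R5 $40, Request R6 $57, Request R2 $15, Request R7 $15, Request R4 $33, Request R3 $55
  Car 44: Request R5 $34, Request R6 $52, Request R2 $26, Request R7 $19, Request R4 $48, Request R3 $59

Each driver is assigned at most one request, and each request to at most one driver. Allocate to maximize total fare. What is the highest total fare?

Optimal: Car 70→Request R5 ($45), Car 12→Request R7 ($64), Car 91→Request R2 ($41), Car 106→Request R3 ($39), Car 85→Request R6 ($57), Car 44→Request R4 ($48) — total 45+64+41+39+57+48 = $294.
Max-entry greedy (repeatedly take the single best remaining cell) gives $283, worse by 11.
No other one-to-one assignment exceeds $294.

Max total: $294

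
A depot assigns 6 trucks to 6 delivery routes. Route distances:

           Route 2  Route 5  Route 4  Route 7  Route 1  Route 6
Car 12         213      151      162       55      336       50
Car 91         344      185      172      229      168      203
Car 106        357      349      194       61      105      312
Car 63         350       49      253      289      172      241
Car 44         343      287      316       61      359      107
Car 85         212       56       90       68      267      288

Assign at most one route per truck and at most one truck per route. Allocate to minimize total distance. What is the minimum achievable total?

Min total: 649 km

This is the linear assignment problem.
Optimal: Car 12→Route 6 (50 km), Car 91→Route 4 (172 km), Car 106→Route 1 (105 km), Car 63→Route 5 (49 km), Car 44→Route 7 (61 km), Car 85→Route 2 (212 km) — total 50+172+105+49+61+212 = 649 km.
Min-entry greedy (repeatedly take the single cheapest remaining cell) gives 761 km, worse by 112.
Checked against all permutations: 649 km is optimal.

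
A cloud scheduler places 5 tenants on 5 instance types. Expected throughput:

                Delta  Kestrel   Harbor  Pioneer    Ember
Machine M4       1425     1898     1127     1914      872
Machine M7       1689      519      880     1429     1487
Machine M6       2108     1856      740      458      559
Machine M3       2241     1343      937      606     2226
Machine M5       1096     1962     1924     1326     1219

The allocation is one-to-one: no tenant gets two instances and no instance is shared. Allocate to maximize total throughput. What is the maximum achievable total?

Max total: 9609 ops/s

This is a one-to-one assignment (maximum-weight bipartite matching).
Optimal: Delta→Machine M7 (1689 ops/s), Kestrel→Machine M6 (1856 ops/s), Harbor→Machine M5 (1924 ops/s), Pioneer→Machine M4 (1914 ops/s), Ember→Machine M3 (2226 ops/s) — total 1689+1856+1924+1914+2226 = 9609 ops/s.
Row-greedy (each tenant in turn takes its best remaining instance) gives 7318 ops/s, worse by 2291.
Next-best assignment: Delta→Machine M6, Kestrel→Machine M4, Harbor→Machine M5, Pioneer→Machine M7, Ember→Machine M3 = 9585 ops/s.
Swapping Kestrel↔Pioneer (Kestrel→Machine M4 1898 ops/s, Pioneer→Machine M6 458 ops/s) loses 1414.
Every other assignment is strictly worse.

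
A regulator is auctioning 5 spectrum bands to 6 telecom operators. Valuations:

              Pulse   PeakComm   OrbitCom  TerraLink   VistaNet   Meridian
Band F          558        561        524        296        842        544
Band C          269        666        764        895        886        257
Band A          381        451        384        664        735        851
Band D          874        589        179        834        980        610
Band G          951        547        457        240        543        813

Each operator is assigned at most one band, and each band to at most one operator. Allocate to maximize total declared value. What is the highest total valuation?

Maximum total: $4242M

Optimal: VistaNet→Band F ($842M), OrbitCom→Band C ($764M), Meridian→Band A ($851M), TerraLink→Band D ($834M), Pulse→Band G ($951M) — total 842+764+851+834+951 = $4242M.
Column-greedy (each band in turn goes to its best remaining operator) gives $4009M, worse by 233.
Next-best assignment: PeakComm→Band F, TerraLink→Band C, Meridian→Band A, VistaNet→Band D, Pulse→Band G = $4238M.
No other one-to-one assignment exceeds $4242M.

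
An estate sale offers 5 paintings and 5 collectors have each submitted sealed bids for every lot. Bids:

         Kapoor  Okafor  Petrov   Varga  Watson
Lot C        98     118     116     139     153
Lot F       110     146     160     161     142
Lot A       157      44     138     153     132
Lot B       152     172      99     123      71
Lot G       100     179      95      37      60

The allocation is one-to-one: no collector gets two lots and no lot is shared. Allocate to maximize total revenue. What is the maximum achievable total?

Maximum total: $797

Optimal: Kapoor→Lot B ($152), Okafor→Lot G ($179), Petrov→Lot F ($160), Varga→Lot A ($153), Watson→Lot C ($153) — total 152+179+160+153+153 = $797.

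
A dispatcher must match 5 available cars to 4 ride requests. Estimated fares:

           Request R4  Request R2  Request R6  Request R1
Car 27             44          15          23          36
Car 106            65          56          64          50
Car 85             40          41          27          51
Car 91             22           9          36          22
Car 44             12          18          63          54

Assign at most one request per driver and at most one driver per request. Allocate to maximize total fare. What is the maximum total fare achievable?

Maximum total: $214

Treat this as an assignment problem: match each driver to one request.
Optimal: Car 27→Request R4 ($44), Car 106→Request R2 ($56), Car 44→Request R6 ($63), Car 85→Request R1 ($51) — total 44+56+63+51 = $214.
Max-entry greedy (repeatedly take the single best remaining cell) gives $194, worse by 20.
No other one-to-one assignment exceeds $214.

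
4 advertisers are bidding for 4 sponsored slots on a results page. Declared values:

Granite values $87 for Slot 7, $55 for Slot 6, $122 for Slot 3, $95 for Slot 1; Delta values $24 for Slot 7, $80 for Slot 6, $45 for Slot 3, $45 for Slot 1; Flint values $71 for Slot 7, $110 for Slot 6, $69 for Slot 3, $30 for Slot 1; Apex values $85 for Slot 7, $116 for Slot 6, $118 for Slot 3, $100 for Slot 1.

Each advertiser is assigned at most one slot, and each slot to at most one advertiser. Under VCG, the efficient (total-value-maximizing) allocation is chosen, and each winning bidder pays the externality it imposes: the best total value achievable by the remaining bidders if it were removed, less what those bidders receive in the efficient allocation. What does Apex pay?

Efficient allocation: Granite→Slot 3 ($122), Delta→Slot 6 ($80), Flint→Slot 7 ($71), Apex→Slot 1 ($100); total welfare W = $373.
Apex receives Slot 1 at value $100, so the others get W − 100 = $273.
Without Apex: best allocation of the remaining 3 bidders over all 4 slots is Granite→Slot 3 ($122), Delta→Slot 1 ($45), Flint→Slot 6 ($110), total $277.
VCG payment = (others' best without Apex) − (others' welfare with Apex) = 277 − 273 = $4.

Apex pays $4.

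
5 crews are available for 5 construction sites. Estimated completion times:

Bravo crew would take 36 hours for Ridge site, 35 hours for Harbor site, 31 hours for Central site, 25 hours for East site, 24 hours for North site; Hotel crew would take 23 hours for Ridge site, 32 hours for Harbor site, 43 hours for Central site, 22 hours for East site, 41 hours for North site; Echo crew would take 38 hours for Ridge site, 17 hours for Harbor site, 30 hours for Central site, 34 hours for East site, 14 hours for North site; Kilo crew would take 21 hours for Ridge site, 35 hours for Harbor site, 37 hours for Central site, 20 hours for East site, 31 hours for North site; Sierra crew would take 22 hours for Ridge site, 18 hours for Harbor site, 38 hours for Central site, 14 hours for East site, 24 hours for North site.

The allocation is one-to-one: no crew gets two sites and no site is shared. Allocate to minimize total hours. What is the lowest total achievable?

Optimal: Bravo crew→Central site (31 hours), Hotel crew→Ridge site (23 hours), Echo crew→North site (14 hours), Kilo crew→East site (20 hours), Sierra crew→Harbor site (18 hours) — total 31+23+14+20+18 = 106 hours.
Row-greedy (each crew in turn takes its cheapest remaining site) gives 122 hours, worse by 16.
No other one-to-one assignment undercuts 106 hours.

Min total: 106 hours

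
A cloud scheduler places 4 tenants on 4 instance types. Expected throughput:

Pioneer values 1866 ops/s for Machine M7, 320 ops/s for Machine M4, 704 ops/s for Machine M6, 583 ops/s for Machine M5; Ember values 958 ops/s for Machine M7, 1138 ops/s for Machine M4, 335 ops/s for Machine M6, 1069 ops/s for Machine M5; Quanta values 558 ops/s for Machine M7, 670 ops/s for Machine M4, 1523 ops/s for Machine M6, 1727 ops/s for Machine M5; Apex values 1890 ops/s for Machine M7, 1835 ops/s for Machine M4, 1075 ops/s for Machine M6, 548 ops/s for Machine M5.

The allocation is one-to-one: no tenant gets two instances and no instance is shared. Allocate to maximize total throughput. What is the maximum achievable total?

This is a one-to-one assignment (maximum-weight bipartite matching).
Optimal: Pioneer→Machine M7 (1866 ops/s), Ember→Machine M5 (1069 ops/s), Quanta→Machine M6 (1523 ops/s), Apex→Machine M4 (1835 ops/s) — total 1866+1069+1523+1835 = 6293 ops/s.
Column-greedy (each instance in turn goes to its best remaining tenant) gives 5134 ops/s, worse by 1159.
Next-best assignment: Pioneer→Machine M7, Ember→Machine M4, Quanta→Machine M5, Apex→Machine M6 = 5806 ops/s.
Swapping Pioneer↔Ember (Pioneer→Machine M5 583 ops/s, Ember→Machine M7 958 ops/s) loses 1394.
Checked against all permutations: 6293 ops/s is optimal.

Maximum total: 6293 ops/s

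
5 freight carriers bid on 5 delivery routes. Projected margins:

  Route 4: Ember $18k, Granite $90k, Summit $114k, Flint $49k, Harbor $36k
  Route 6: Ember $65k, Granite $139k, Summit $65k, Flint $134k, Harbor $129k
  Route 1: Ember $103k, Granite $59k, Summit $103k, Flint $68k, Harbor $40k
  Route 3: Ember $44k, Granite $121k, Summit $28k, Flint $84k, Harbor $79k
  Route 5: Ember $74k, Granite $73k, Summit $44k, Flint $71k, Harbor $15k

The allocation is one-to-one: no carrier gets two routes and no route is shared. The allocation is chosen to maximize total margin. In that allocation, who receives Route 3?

Optimal: Ember→Route 1 ($103k), Granite→Route 3 ($121k), Summit→Route 4 ($114k), Flint→Route 5 ($71k), Harbor→Route 6 ($129k) — total 103+121+114+71+129 = $538k.
Row-greedy (each carrier in turn takes its best remaining route) gives $455k, worse by 83.
Swapping Summit↔Granite (Summit→Route 3 $28k, Granite→Route 4 $90k) loses 117.
No other one-to-one assignment exceeds $538k.
Granite's own top route is Route 6 ($139k), but forcing Granite→Route 6 and reassigning the rest optimally gives only $506k — worse by 32.

Granite receives Route 3.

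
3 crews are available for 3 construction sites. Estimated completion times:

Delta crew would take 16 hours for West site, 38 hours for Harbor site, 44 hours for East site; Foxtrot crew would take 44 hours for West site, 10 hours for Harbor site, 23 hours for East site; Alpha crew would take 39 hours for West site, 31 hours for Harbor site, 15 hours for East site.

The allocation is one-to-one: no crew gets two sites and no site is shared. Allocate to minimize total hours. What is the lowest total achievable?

This is a one-to-one assignment (minimum-cost bipartite matching).
Optimal: Delta crew→West site (16 hours), Foxtrot crew→Harbor site (10 hours), Alpha crew→East site (15 hours) — total 16+10+15 = 41 hours.
Next-best assignment: Delta crew→West site, Foxtrot crew→East site, Alpha crew→Harbor site = 70 hours.
Swapping Delta crew↔Foxtrot crew (Delta crew→Harbor site 38 hours, Foxtrot crew→West site 44 hours) adds 56.

Minimum total: 41 hours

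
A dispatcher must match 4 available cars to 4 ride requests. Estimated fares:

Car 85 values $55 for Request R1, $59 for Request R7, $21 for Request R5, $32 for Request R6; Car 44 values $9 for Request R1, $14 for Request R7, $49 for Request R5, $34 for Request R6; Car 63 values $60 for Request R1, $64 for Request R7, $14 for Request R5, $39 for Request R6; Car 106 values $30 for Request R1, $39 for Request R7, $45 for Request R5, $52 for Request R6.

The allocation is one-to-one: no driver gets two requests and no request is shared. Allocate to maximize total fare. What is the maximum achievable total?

Optimal: Car 85→Request R1 ($55), Car 44→Request R5 ($49), Car 63→Request R7 ($64), Car 106→Request R6 ($52) — total 55+49+64+52 = $220.

Max total: $220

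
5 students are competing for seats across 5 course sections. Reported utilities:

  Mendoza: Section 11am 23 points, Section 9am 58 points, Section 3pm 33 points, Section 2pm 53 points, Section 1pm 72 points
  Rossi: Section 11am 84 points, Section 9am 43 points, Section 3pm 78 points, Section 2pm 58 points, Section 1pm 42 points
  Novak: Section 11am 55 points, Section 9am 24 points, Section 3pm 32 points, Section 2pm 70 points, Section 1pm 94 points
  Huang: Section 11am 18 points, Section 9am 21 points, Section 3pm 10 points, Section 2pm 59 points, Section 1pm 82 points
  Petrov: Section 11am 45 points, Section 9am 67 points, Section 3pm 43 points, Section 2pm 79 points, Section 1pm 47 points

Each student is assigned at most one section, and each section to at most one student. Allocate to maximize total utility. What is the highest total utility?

Max total: 352 points

This is a one-to-one assignment (maximum-weight bipartite matching).
Optimal: Mendoza→Section 9am (58 points), Rossi→Section 3pm (78 points), Novak→Section 11am (55 points), Huang→Section 1pm (82 points), Petrov→Section 2pm (79 points) — total 58+78+55+82+79 = 352 points.
Column-greedy (each section in turn goes to its best remaining student) gives 336 points, worse by 16.
Next-best assignment: Mendoza→Section 9am, Rossi→Section 11am, Novak→Section 1pm, Huang→Section 2pm, Petrov→Section 3pm = 338 points.
Swapping Novak↔Rossi (Novak→Section 3pm 32 points, Rossi→Section 11am 84 points) loses 17.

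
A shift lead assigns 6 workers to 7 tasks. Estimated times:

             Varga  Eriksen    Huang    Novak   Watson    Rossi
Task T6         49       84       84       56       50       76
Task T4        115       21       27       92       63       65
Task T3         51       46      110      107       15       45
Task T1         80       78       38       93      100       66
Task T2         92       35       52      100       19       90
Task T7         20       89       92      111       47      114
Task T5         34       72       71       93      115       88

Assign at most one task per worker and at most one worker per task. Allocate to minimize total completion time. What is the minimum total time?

Minimum total: 199 min

Treat this as an assignment problem: match each worker to one task.
Optimal: Varga→Task T7 (20 min), Eriksen→Task T4 (21 min), Huang→Task T1 (38 min), Novak→Task T6 (56 min), Watson→Task T2 (19 min), Rossi→Task T3 (45 min) — total 20+21+38+56+19+45 = 199 min.
Column-greedy (each task in turn goes to its cheapest remaining worker) gives 324 min, worse by 125.
Next-best assignment: Varga→Task T5, Eriksen→Task T4, Huang→Task T1, Novak→Task T6, Watson→Task T2, Rossi→Task T3 = 213 min.
Checked against all permutations: 199 min is optimal.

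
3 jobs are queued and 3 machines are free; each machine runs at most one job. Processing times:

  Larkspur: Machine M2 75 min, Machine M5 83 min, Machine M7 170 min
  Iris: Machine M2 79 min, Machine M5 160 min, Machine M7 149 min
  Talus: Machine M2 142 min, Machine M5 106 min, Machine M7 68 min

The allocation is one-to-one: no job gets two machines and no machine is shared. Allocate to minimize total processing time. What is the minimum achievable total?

Min total: 230 min

Optimal: Larkspur→Machine M5 (83 min), Iris→Machine M2 (79 min), Talus→Machine M7 (68 min) — total 83+79+68 = 230 min.
Row-greedy (each job in turn takes its cheapest remaining machine) gives 330 min, worse by 100.
Next-best assignment: Larkspur→Machine M2, Iris→Machine M5, Talus→Machine M7 = 303 min.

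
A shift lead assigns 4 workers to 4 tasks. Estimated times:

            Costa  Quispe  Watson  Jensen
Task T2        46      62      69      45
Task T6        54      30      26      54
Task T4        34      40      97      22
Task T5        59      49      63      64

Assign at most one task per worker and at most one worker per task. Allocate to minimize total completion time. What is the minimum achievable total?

Optimal: Costa→Task T2 (46 min), Quispe→Task T5 (49 min), Watson→Task T6 (26 min), Jensen→Task T4 (22 min) — total 46+49+26+22 = 143 min.
Column-greedy (each task in turn goes to its cheapest remaining worker) gives 154 min, worse by 11.
Checked against all permutations: 143 min is optimal.

Min total: 143 min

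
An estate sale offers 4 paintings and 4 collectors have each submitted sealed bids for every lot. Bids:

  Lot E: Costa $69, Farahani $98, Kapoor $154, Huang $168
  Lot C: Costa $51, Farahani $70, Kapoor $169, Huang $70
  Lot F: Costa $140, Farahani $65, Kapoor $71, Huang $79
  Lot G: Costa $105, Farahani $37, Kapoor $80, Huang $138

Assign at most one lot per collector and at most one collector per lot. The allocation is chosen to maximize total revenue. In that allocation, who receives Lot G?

Huang receives Lot G.

Optimal: Costa→Lot F ($140), Farahani→Lot E ($98), Kapoor→Lot C ($169), Huang→Lot G ($138) — total 140+98+169+138 = $545.
Column-greedy (each lot in turn goes to its best remaining collector) gives $514, worse by 31.
Next-best assignment: Costa→Lot F, Farahani→Lot G, Kapoor→Lot C, Huang→Lot E = $514.
Swapping Costa↔Huang (Costa→Lot G $105, Huang→Lot F $79) loses 94.
Every other assignment is strictly worse.
Huang's own top lot is Lot E ($168), but forcing Huang→Lot E and reassigning the rest optimally gives only $514 — worse by 31.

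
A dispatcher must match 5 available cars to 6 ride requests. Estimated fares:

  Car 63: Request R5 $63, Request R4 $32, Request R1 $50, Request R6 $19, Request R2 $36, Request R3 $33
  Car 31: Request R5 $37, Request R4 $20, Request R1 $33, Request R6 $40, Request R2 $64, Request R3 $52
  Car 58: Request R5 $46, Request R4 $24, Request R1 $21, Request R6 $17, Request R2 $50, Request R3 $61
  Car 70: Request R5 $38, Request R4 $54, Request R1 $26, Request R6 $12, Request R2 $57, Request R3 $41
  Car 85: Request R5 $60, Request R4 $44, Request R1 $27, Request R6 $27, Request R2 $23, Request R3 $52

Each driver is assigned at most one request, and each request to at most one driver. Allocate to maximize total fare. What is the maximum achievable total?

Optimal: Car 63→Request R1 ($50), Car 31→Request R2 ($64), Car 58→Request R3 ($61), Car 70→Request R4 ($54), Car 85→Request R5 ($60) — total 50+64+61+54+60 = $289.
Column-greedy (each request in turn goes to its best remaining driver) gives $227, worse by 62.
Next-best assignment: Car 63→Request R5, Car 31→Request R2, Car 58→Request R3, Car 70→Request R4, Car 85→Request R1 = $269.
Swapping Car 31↔Car 85 (Car 31→Request R5 $37, Car 85→Request R2 $23) loses 64.
Checked against all permutations: $289 is optimal.

Maximum total: $289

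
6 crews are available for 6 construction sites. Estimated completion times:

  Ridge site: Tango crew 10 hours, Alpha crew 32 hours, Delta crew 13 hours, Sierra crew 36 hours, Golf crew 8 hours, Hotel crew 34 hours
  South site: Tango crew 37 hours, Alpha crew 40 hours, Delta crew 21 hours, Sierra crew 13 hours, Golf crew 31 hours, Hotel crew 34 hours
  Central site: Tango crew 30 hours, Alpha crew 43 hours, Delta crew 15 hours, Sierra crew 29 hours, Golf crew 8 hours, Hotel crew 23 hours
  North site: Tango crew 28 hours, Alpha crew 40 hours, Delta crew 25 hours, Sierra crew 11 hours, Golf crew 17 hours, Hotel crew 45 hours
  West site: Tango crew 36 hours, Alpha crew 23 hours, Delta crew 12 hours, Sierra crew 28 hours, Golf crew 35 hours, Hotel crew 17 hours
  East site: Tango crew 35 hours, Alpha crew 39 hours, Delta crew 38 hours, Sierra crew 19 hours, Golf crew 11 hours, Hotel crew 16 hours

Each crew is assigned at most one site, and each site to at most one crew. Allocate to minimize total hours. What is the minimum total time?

This is the linear assignment problem.
Optimal: Tango crew→Ridge site (10 hours), Alpha crew→West site (23 hours), Delta crew→South site (21 hours), Sierra crew→North site (11 hours), Golf crew→Central site (8 hours), Hotel crew→East site (16 hours) — total 10+23+21+11+8+16 = 89 hours.
Row-greedy (each crew in turn takes its cheapest remaining site) gives 104 hours, worse by 15.
Swapping Golf crew↔Sierra crew (Golf crew→North site 17 hours, Sierra crew→Central site 29 hours) adds 27.
Every other assignment is strictly worse.

Minimum total: 89 hours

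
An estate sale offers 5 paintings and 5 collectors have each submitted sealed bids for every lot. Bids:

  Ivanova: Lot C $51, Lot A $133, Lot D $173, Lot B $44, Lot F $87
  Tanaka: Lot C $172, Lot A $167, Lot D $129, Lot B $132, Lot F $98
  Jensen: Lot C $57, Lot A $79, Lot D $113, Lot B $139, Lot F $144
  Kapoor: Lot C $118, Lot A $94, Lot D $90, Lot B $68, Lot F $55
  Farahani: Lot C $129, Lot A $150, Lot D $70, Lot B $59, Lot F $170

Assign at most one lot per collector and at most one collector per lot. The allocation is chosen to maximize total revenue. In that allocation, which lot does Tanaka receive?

Optimal: Ivanova→Lot D ($173), Tanaka→Lot A ($167), Jensen→Lot B ($139), Kapoor→Lot C ($118), Farahani→Lot F ($170) — total 173+167+139+118+170 = $767.
Max-entry greedy (repeatedly take the single best remaining cell) gives $748, worse by 19.
Next-best assignment: Ivanova→Lot D, Tanaka→Lot C, Jensen→Lot B, Kapoor→Lot A, Farahani→Lot F = $748.
Tanaka's own top lot is Lot C ($172), but forcing Tanaka→Lot C and reassigning the rest optimally gives only $748 — worse by 19.

Tanaka receives Lot A.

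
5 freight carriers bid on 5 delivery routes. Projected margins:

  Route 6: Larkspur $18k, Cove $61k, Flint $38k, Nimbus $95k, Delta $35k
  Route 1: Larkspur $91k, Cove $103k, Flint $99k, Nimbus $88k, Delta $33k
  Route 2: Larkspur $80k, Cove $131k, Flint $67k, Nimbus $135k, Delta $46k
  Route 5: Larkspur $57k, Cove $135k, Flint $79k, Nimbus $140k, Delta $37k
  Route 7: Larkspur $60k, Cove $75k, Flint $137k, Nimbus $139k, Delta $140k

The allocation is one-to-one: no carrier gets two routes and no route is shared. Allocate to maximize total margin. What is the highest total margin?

Maximum total: $549k

This is the linear assignment problem.
Optimal: Larkspur→Route 2 ($80k), Cove→Route 5 ($135k), Flint→Route 1 ($99k), Nimbus→Route 6 ($95k), Delta→Route 7 ($140k) — total 80+135+99+95+140 = $549k.
Max-entry greedy (repeatedly take the single best remaining cell) gives $528k, worse by 21.
Next-best assignment: Larkspur→Route 1, Cove→Route 2, Flint→Route 6, Nimbus→Route 5, Delta→Route 7 = $540k.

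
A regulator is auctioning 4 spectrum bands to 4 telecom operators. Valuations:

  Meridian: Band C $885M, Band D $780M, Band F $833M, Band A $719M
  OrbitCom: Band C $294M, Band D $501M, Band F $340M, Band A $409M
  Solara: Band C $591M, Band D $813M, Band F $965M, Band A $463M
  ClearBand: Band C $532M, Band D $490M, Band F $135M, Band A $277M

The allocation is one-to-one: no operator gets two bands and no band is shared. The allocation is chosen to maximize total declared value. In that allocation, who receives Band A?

OrbitCom receives Band A.

Optimal: Meridian→Band C ($885M), OrbitCom→Band A ($409M), Solara→Band F ($965M), ClearBand→Band D ($490M) — total 885+409+965+490 = $2749M.
Row-greedy (each operator in turn takes its best remaining band) gives $2628M, worse by 121.
OrbitCom's own top band is Band D ($501M), but forcing OrbitCom→Band D and reassigning the rest optimally gives only $2717M — worse by 32.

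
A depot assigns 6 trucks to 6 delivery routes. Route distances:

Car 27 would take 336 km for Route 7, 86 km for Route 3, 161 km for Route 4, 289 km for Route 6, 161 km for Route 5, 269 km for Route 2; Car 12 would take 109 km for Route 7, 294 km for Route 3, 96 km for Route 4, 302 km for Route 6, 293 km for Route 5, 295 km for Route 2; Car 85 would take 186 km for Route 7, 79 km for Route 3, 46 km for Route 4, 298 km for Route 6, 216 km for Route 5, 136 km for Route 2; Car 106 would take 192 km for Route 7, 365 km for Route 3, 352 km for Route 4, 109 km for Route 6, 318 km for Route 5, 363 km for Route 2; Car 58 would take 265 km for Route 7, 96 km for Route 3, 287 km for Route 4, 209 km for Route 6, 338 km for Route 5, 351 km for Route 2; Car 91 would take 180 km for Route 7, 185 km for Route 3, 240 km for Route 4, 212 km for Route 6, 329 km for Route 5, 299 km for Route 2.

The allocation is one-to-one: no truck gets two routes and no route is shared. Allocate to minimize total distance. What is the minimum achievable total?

Minimum total: 778 km

This is the linear assignment problem.
Optimal: Car 27→Route 5 (161 km), Car 12→Route 4 (96 km), Car 85→Route 2 (136 km), Car 106→Route 6 (109 km), Car 58→Route 3 (96 km), Car 91→Route 7 (180 km) — total 161+96+136+109+96+180 = 778 km.
Row-greedy (each truck in turn takes its cheapest remaining route) gives 1021 km, worse by 243.
No other one-to-one assignment undercuts 778 km.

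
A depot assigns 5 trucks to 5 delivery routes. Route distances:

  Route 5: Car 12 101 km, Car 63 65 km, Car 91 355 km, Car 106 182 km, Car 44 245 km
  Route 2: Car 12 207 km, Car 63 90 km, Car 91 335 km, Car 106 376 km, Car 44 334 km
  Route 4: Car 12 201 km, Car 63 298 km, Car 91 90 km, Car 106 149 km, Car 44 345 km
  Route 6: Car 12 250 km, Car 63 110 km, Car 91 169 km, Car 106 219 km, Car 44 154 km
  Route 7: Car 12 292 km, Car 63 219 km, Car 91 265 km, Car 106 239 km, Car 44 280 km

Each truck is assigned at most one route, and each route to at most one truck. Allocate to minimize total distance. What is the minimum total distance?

Min total: 674 km

Optimal: Car 12→Route 5 (101 km), Car 63→Route 2 (90 km), Car 91→Route 4 (90 km), Car 106→Route 7 (239 km), Car 44→Route 6 (154 km) — total 101+90+90+239+154 = 674 km.
Next-best assignment: Car 12→Route 2, Car 63→Route 5, Car 91→Route 4, Car 106→Route 7, Car 44→Route 6 = 755 km.
No other one-to-one assignment undercuts 674 km.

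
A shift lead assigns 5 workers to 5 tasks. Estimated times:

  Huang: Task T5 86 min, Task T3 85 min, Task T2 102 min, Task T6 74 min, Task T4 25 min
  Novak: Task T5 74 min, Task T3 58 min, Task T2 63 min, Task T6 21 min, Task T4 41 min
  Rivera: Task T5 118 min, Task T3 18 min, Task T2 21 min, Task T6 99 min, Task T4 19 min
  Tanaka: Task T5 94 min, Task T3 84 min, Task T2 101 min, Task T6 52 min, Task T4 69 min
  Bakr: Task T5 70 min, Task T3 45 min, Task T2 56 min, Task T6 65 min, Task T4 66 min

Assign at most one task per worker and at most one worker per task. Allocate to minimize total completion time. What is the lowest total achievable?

Minimum total: 206 min

Optimal: Huang→Task T4 (25 min), Novak→Task T6 (21 min), Rivera→Task T2 (21 min), Tanaka→Task T5 (94 min), Bakr→Task T3 (45 min) — total 25+21+21+94+45 = 206 min.
Row-greedy (each worker in turn takes its cheapest remaining task) gives 214 min, worse by 8.
Next-best assignment: Huang→Task T4, Novak→Task T6, Rivera→Task T3, Tanaka→Task T5, Bakr→Task T2 = 214 min.
Every other assignment is strictly worse.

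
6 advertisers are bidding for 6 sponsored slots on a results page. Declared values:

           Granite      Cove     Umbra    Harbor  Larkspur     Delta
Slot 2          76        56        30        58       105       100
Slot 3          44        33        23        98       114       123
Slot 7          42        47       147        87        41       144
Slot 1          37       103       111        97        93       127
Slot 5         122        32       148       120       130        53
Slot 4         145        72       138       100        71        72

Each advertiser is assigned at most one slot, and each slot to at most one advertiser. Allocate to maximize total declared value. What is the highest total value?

Max total: $743

Optimal: Granite→Slot 4 ($145), Cove→Slot 1 ($103), Umbra→Slot 7 ($147), Harbor→Slot 5 ($120), Larkspur→Slot 2 ($105), Delta→Slot 3 ($123) — total 145+103+147+120+105+123 = $743.
Max-entry greedy (repeatedly take the single best remaining cell) gives $712, worse by 31.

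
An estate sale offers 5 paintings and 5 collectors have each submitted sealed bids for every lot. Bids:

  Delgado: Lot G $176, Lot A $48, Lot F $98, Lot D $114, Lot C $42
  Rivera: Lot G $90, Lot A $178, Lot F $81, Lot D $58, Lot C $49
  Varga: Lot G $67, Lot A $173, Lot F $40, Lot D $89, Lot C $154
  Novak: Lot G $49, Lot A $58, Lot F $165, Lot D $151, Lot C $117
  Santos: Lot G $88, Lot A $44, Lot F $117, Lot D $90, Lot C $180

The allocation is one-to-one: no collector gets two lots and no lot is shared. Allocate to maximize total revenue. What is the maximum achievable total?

Max total: $788

Treat this as an assignment problem: match each collector to one lot.
Optimal: Delgado→Lot G ($176), Rivera→Lot A ($178), Varga→Lot D ($89), Novak→Lot F ($165), Santos→Lot C ($180) — total 176+178+89+165+180 = $788.
Row-greedy (each collector in turn takes its best remaining lot) gives $763, worse by 25.
Next-best assignment: Delgado→Lot G, Rivera→Lot A, Varga→Lot C, Novak→Lot D, Santos→Lot F = $776.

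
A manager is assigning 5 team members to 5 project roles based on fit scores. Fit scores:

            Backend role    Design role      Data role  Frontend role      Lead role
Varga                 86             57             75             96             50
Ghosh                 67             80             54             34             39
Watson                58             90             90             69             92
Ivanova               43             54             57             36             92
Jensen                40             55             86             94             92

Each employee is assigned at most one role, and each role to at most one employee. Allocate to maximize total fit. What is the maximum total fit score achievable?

Optimal: Varga→Backend role (86 pts), Ghosh→Design role (80 pts), Watson→Data role (90 pts), Ivanova→Lead role (92 pts), Jensen→Frontend role (94 pts) — total 86+80+90+92+94 = 442 pts.

Maximum total: 442 pts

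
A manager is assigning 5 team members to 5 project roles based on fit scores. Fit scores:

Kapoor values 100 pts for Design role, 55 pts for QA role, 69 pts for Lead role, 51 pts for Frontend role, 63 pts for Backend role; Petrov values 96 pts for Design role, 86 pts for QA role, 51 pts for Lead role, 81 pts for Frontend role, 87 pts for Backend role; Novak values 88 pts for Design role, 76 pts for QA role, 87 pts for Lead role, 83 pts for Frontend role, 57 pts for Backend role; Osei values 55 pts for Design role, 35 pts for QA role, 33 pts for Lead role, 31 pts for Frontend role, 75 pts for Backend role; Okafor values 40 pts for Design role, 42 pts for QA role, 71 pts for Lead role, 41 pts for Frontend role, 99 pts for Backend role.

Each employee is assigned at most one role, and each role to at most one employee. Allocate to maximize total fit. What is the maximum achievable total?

Optimal: Kapoor→Design role (100 pts), Petrov→QA role (86 pts), Novak→Frontend role (83 pts), Osei→Backend role (75 pts), Okafor→Lead role (71 pts) — total 100+86+83+75+71 = 415 pts.
Row-greedy (each employee in turn takes its best remaining role) gives 350 pts, worse by 65.
Swapping Osei↔Petrov (Osei→QA role 35 pts, Petrov→Backend role 87 pts) loses 39.

Max total: 415 pts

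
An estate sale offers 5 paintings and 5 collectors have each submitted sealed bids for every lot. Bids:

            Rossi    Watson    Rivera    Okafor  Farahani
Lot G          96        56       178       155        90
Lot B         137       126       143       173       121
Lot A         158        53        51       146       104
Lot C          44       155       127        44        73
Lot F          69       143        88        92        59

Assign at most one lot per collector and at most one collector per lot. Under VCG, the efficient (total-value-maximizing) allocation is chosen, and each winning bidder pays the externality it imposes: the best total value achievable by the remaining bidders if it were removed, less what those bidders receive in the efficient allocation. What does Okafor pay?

Efficient allocation: Rossi→Lot A ($158), Watson→Lot F ($143), Rivera→Lot G ($178), Okafor→Lot B ($173), Farahani→Lot C ($73); total welfare W = $725.
Okafor receives Lot B at value $173, so the others get W − 173 = $552.
Without Okafor: best allocation of the remaining 4 bidders over all 5 lots is Rossi→Lot A ($158), Watson→Lot C ($155), Rivera→Lot G ($178), Farahani→Lot B ($121), total $612.
VCG payment = (others' best without Okafor) − (others' welfare with Okafor) = 612 − 552 = $60.

Okafor pays $60.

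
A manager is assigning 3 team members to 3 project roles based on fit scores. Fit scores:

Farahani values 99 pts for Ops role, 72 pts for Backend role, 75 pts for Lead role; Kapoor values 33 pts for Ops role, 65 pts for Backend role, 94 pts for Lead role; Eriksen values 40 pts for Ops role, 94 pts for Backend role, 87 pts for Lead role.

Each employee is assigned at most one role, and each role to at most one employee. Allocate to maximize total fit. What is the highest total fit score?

Treat this as an assignment problem: match each employee to one role.
Optimal: Farahani→Ops role (99 pts), Kapoor→Lead role (94 pts), Eriksen→Backend role (94 pts) — total 99+94+94 = 287 pts.

Maximum total: 287 pts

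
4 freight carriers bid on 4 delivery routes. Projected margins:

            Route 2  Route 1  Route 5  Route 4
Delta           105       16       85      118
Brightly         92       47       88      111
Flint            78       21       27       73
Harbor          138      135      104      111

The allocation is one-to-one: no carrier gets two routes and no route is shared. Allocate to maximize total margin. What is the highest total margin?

Optimal: Delta→Route 4 ($118k), Brightly→Route 5 ($88k), Flint→Route 2 ($78k), Harbor→Route 1 ($135k) — total 118+88+78+135 = $419k.
Row-greedy (each carrier in turn takes its best remaining route) gives $372k, worse by 47.

Max total: $419k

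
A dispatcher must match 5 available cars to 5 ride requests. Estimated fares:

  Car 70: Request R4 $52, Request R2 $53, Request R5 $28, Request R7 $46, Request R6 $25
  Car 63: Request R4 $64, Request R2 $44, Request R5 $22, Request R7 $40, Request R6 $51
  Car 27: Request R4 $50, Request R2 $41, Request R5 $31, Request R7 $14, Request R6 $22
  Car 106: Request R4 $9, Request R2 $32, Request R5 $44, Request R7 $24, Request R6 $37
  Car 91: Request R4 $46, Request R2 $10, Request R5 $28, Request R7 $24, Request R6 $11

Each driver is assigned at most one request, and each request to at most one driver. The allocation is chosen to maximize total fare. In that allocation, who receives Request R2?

Car 27 receives Request R2.

Optimal: Car 70→Request R7 ($46), Car 63→Request R6 ($51), Car 27→Request R2 ($41), Car 106→Request R5 ($44), Car 91→Request R4 ($46) — total 46+51+41+44+46 = $228.
Swapping Car 106↔Car 70 (Car 106→Request R7 $24, Car 70→Request R5 $28) loses 38.
Every other assignment is strictly worse.
Car 27's own top request is Request R4 ($50), but forcing Car 27→Request R4 and reassigning the rest optimally gives only $222 — worse by 6.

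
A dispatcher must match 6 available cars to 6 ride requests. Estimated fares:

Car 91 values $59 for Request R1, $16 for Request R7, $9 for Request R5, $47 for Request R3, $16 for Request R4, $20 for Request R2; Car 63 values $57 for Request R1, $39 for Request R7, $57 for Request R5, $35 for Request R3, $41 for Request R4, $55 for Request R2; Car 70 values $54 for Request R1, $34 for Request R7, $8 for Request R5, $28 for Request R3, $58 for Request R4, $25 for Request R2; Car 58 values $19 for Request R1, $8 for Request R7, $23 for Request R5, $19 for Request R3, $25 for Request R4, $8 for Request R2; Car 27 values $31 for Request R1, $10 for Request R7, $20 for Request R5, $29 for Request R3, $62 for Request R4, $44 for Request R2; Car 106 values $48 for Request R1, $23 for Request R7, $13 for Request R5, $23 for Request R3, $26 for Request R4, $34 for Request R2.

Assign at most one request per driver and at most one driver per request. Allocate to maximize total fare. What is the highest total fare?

Optimal: Car 91→Request R3 ($47), Car 63→Request R2 ($55), Car 70→Request R7 ($34), Car 58→Request R5 ($23), Car 27→Request R4 ($62), Car 106→Request R1 ($48) — total 47+55+34+23+62+48 = $269.
Row-greedy (each driver in turn takes its best remaining request) gives $260, worse by 9.
Next-best assignment: Car 91→Request R1, Car 63→Request R5, Car 70→Request R7, Car 58→Request R3, Car 27→Request R4, Car 106→Request R2 = $265.
Swapping Car 27↔Car 63 (Car 27→Request R2 $44, Car 63→Request R4 $41) loses 32.
No other one-to-one assignment exceeds $269.

Max total: $269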